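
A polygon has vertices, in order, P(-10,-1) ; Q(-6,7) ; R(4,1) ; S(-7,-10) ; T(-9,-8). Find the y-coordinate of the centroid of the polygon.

Apply the shoelace (surveyor's) formula. First the cross-terms c_i = x_i·y_{i+1} − x_{i+1}·y_i:
  -76, -34, -33, -34, -71  ⇒  2A = -248, A = -124.
Then Σ (y_i + y_{i+1})·c_i = 820, so ȳ = 820 / (6·(-124)) = -205/186.

-205/186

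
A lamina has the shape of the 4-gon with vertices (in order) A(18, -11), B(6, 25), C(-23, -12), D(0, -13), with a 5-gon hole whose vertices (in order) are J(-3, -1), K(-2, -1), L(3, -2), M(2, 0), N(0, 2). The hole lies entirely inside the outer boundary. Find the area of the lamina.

765

Outer boundary:
Apply the shoelace (surveyor's) formula: 2A = Σ (x_i·y_{i+1} − x_{i+1}·y_i), indices taken mod 4.
Σ = (516) + (503) + (299) + (234) = 1552
Area = |Σ|/2 = 776.
Hole:
Apply the surveyor's formula: 2A = Σ (x_i·y_{i+1} − x_{i+1}·y_i), indices taken mod 5.
Σ = (1) + (7) + (4) + (4) + (6) = 22
Area = |Σ|/2 = 11.
Net area = 776 − 11 = 765.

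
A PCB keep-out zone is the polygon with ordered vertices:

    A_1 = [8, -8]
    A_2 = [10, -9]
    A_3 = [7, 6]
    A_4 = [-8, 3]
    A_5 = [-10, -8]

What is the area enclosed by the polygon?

219

Apply the surveyor's formula: 2A = Σ (x_i·y_{i+1} − x_{i+1}·y_i), indices taken mod 5.
A_1→A_2: (8)(-9) − (10)(-8) = 8
A_2→A_3: (10)(6) − (7)(-9) = 123
A_3→A_4: (7)(3) − (-8)(6) = 69
A_4→A_5: (-8)(-8) − (-10)(3) = 94
A_5→A_1: (-10)(-8) − (8)(-8) = 144
Σ = 438
Area = |Σ|/2 = 219.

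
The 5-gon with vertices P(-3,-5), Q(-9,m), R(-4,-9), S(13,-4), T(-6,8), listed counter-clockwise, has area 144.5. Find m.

Write out the shoelace sum; only the two edges meeting at Q involve m:
2·Area = [((-3)·m − (-9)·(-5)) + ((-9)·(-9) − (-4)·m)] + 267
       = 1·m + 303 = 289
⇒ m = -14.

-14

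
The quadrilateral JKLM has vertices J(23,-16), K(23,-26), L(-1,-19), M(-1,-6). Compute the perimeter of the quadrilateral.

74

|JK| = √((0)² + (-10)²) = √100 = 10
|KL| = √((-24)² + (7)²) = √625 = 25
|LM| = √((0)² + (13)²) = √169 = 13
|MJ| = √((24)² + (-10)²) = √676 = 26
Perimeter = 10 + 25 + 13 + 26 = 74.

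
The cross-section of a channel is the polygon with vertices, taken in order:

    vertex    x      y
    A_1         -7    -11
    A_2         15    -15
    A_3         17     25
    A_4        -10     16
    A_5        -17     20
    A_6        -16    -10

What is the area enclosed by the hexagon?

Cross-terms: 270, 630, 522, 72, 490, 106  ⇒  Σ = 2090
Area = |Σ|/2 = 1045.

1045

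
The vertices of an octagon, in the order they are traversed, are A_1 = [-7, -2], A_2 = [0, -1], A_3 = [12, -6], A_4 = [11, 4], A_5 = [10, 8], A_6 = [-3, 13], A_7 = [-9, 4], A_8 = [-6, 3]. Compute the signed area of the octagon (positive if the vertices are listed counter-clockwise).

235

Apply the shoelace formula: 2A = Σ (x_i·y_{i+1} − x_{i+1}·y_i), indices taken mod 8.
A_1→A_2: (-7)(-1) − (0)(-2) = 7
A_2→A_3: (0)(-6) − (12)(-1) = 12
A_3→A_4: (12)(4) − (11)(-6) = 114
A_4→A_5: (11)(8) − (10)(4) = 48
A_5→A_6: (10)(13) − (-3)(8) = 154
A_6→A_7: (-3)(4) − (-9)(13) = 105
A_7→A_8: (-9)(3) − (-6)(4) = -3
A_8→A_1: (-6)(-2) − (-7)(3) = 33
Σ = 470
Signed area = Σ/2 = 235 (positive ⇒ counter-clockwise traversal).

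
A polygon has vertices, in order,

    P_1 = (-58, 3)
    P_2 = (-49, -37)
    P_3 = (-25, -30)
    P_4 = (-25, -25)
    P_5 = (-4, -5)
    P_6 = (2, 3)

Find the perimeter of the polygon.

170

|P_1P_2| = √((9)² + (-40)²) = √1681 = 41
|P_2P_3| = √((24)² + (7)²) = √625 = 25
|P_3P_4| = √((0)² + (5)²) = √25 = 5
|P_4P_5| = √((21)² + (20)²) = √841 = 29
|P_5P_6| = √((6)² + (8)²) = √100 = 10
|P_6P_1| = √((-60)² + (0)²) = √3600 = 60
Perimeter = 41 + 25 + 5 + 29 + 10 + 60 = 170.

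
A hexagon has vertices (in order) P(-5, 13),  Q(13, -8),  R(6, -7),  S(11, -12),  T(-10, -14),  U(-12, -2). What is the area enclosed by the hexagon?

377.5

P→Q: (-5)(-8) − (13)(13) = -129
Q→R: (13)(-7) − (6)(-8) = -43
R→S: (6)(-12) − (11)(-7) = 5
S→T: (11)(-14) − (-10)(-12) = -274
T→U: (-10)(-2) − (-12)(-14) = -148
U→P: (-12)(13) − (-5)(-2) = -166
Σ = -755
Area = |Σ|/2 = 377.5.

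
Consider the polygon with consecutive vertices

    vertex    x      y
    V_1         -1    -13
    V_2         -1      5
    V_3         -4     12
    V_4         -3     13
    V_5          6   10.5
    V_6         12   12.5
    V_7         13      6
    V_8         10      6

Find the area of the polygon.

191.5

Apply the surveyor's formula: 2A = Σ (x_i·y_{i+1} − x_{i+1}·y_i), indices taken mod 8.
V_1→V_2: (-1)(5) − (-1)(-13) = -18
V_2→V_3: (-1)(12) − (-4)(5) = 8
V_3→V_4: (-4)(13) − (-3)(12) = -16
V_4→V_5: (-3)(10.5) − (6)(13) = -109.5
V_5→V_6: (6)(12.5) − (12)(10.5) = -51
V_6→V_7: (12)(6) − (13)(12.5) = -90.5
V_7→V_8: (13)(6) − (10)(6) = 18
V_8→V_1: (10)(-13) − (-1)(6) = -124
Σ = -383
Area = |Σ|/2 = 191.5.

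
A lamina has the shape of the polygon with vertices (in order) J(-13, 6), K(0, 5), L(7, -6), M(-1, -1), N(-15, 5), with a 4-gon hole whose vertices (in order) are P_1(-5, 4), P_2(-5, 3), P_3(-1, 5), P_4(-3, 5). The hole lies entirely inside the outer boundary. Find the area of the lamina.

76

Outer boundary:
Apply the shoelace formula: 2A = Σ (x_i·y_{i+1} − x_{i+1}·y_i), indices taken mod 5.
Cross-terms: -65, -35, -13, -20, -25  ⇒  Σ = -158
Area = |Σ|/2 = 79.
Hole:
P_1→P_2: (-5)(3) − (-5)(4) = 5
P_2→P_3: (-5)(5) − (-1)(3) = -22
P_3→P_4: (-1)(5) − (-3)(5) = 10
P_4→P_1: (-3)(4) − (-5)(5) = 13
Σ = 6
Area = |Σ|/2 = 3.
Net area = 79 − 3 = 76.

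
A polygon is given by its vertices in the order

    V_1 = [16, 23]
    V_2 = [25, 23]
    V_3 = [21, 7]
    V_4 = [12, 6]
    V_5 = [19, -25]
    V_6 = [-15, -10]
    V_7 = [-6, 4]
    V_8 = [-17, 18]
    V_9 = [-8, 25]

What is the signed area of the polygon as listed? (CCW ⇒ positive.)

Apply the shoelace (surveyor's) formula: 2A = Σ (x_i·y_{i+1} − x_{i+1}·y_i), indices taken mod 9.
Σ = (-207) + (-308) + (42) + (-414) + (-565) + (-120) + (-40) + (-281) + (-584) = -2477
Signed area = Σ/2 = -1238.5 (negative ⇒ clockwise traversal).

-1238.5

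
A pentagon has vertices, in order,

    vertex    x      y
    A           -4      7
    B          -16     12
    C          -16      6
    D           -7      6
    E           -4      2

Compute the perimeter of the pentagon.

|AB| = √((-12)² + (5)²) = √169 = 13
|BC| = √((0)² + (-6)²) = √36 = 6
|CD| = √((9)² + (0)²) = √81 = 9
|DE| = √((3)² + (-4)²) = √25 = 5
|EA| = √((0)² + (5)²) = √25 = 5
Perimeter = 13 + 6 + 9 + 5 + 5 = 38.

38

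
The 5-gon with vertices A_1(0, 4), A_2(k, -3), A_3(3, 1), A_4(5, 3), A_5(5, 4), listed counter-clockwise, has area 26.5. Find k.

-5

The doubled signed area Σ (x_i y_{i+1} − x_{i+1} y_i) is linear in k.
With k=0 it equals 38; the coefficient of k is -3 (from the two edges through A_2).
So -3·k + 38 = 2·26.5 = 53 ⇒ k = -5.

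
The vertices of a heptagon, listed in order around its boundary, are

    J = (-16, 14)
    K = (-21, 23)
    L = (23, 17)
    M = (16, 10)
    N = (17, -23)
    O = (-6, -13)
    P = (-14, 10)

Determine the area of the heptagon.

1088.5

Apply the surveyor's formula: 2A = Σ (x_i·y_{i+1} − x_{i+1}·y_i), indices taken mod 7.
Σ = (-74) + (-886) + (-42) + (-538) + (-359) + (-242) + (-36) = -2177
Area = |Σ|/2 = 1088.5.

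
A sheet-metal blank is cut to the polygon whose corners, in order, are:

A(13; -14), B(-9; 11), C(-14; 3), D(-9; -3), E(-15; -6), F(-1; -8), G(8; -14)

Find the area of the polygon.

Apply Gauss's area formula: 2A = Σ (x_i·y_{i+1} − x_{i+1}·y_i), indices taken mod 7.
Cross-terms: 17, 127, 69, 9, 114, 78, 70  ⇒  Σ = 484
Area = |Σ|/2 = 242.

242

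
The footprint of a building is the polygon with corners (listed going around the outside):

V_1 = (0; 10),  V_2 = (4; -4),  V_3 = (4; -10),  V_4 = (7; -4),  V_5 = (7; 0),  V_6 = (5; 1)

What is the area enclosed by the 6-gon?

37.5

Apply the shoelace formula: 2A = Σ (x_i·y_{i+1} − x_{i+1}·y_i), indices taken mod 6.
Σ = (-40) + (-24) + (54) + (28) + (7) + (50) = 75
Area = |Σ|/2 = 37.5.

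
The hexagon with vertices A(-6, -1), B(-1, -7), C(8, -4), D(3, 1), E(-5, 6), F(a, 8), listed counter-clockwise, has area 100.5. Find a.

-7

The doubled signed area Σ (x_i y_{i+1} − x_{i+1} y_i) is linear in a.
With a=0 it equals 152; the coefficient of a is -7 (from the two edges through F).
So -7·a + 152 = 2·100.5 = 201 ⇒ a = -7.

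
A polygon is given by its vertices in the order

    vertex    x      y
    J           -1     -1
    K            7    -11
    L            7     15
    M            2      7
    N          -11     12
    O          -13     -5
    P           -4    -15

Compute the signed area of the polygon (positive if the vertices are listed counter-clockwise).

347.5

Σ = (18) + (182) + (19) + (101) + (211) + (175) + (-11) = 695
Signed area = Σ/2 = 347.5 (positive ⇒ counter-clockwise traversal).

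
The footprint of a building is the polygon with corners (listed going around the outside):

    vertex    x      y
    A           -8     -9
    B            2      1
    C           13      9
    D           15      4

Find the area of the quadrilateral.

Σ = (10) + (5) + (-83) + (-103) = -171
Area = |Σ|/2 = 85.5.

85.5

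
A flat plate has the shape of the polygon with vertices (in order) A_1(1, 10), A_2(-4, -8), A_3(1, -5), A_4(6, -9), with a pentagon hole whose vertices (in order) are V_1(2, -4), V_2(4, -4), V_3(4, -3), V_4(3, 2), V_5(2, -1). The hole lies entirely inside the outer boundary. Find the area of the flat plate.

67

Outer boundary:
Apply the surveyor's formula: 2A = Σ (x_i·y_{i+1} − x_{i+1}·y_i), indices taken mod 4.
Σ = (32) + (28) + (21) + (69) = 150
Area = |Σ|/2 = 75.
Hole:
Cross-terms: 8, 4, 17, -7, -6  ⇒  Σ = 16
Area = |Σ|/2 = 8.
Net area = 75 − 8 = 67.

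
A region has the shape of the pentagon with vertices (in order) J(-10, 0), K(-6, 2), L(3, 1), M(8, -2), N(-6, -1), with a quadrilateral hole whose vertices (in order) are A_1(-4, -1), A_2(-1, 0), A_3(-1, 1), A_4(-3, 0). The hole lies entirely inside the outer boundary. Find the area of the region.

Outer boundary:
J→K: (-10)(2) − (-6)(0) = -20
K→L: (-6)(1) − (3)(2) = -12
L→M: (3)(-2) − (8)(1) = -14
M→N: (8)(-1) − (-6)(-2) = -20
N→J: (-6)(0) − (-10)(-1) = -10
Σ = -76
Area = |Σ|/2 = 38.
Hole:
Apply the surveyor's formula: 2A = Σ (x_i·y_{i+1} − x_{i+1}·y_i), indices taken mod 4.
Σ = (-1) + (-1) + (3) + (3) = 4
Area = |Σ|/2 = 2.
Net area = 38 − 2 = 36.

36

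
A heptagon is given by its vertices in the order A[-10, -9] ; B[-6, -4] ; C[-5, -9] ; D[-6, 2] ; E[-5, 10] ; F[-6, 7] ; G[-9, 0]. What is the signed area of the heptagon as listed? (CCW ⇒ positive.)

37.5

Σ = (-14) + (34) + (-64) + (-50) + (25) + (63) + (81) = 75
Signed area = Σ/2 = 37.5 (positive ⇒ counter-clockwise traversal).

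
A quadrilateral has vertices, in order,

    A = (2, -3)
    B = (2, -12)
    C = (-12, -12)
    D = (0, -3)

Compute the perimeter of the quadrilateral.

|AB| = √((0)² + (-9)²) = √81 = 9
|BC| = √((-14)² + (0)²) = √196 = 14
|CD| = √((12)² + (9)²) = √225 = 15
|DA| = √((2)² + (0)²) = √4 = 2
Perimeter = 9 + 14 + 15 + 2 = 40.

40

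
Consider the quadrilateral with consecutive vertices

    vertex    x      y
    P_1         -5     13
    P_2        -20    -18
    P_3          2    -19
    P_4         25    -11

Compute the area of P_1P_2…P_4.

Apply the shoelace (surveyor's) formula: 2A = Σ (x_i·y_{i+1} − x_{i+1}·y_i), indices taken mod 4.
Σ = (350) + (416) + (453) + (270) = 1489
Area = |Σ|/2 = 744.5.

744.5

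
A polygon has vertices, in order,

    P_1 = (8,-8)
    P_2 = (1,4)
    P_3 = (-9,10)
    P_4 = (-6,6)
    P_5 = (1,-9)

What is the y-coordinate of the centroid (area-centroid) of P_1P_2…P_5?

-163/153

Apply the shoelace (surveyor's) formula. First the cross-terms c_i = x_i·y_{i+1} − x_{i+1}·y_i:
  40, 46, 6, 48, 64  ⇒  2A = 204, A = 102.
Then Σ (y_i + y_{i+1})·c_i = -652, so ȳ = -652 / (6·102) = -163/153.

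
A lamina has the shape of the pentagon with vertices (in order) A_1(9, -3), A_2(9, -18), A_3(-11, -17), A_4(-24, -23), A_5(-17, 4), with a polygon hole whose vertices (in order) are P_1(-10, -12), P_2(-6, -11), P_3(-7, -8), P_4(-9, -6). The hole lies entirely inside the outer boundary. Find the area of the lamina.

543

Outer boundary:
Cross-terms: -135, -351, -155, -487, 15  ⇒  Σ = -1113
Area = |Σ|/2 = 556.5.
Hole:
Apply the surveyor's formula: 2A = Σ (x_i·y_{i+1} − x_{i+1}·y_i), indices taken mod 4.
Σ = (38) + (-29) + (-30) + (48) = 27
Area = |Σ|/2 = 13.5.
Net area = 556.5 − 13.5 = 543.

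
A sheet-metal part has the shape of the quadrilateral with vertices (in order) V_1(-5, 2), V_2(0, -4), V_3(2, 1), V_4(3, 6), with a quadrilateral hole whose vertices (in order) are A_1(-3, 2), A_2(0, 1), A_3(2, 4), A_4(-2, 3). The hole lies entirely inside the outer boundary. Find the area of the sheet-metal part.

29.5

Outer boundary:
Apply the shoelace (surveyor's) formula: 2A = Σ (x_i·y_{i+1} − x_{i+1}·y_i), indices taken mod 4.
Σ = (20) + (8) + (9) + (36) = 73
Area = |Σ|/2 = 36.5.
Hole:
Apply the shoelace formula: 2A = Σ (x_i·y_{i+1} − x_{i+1}·y_i), indices taken mod 4.
A_1→A_2: (-3)(1) − (0)(2) = -3
A_2→A_3: (0)(4) − (2)(1) = -2
A_3→A_4: (2)(3) − (-2)(4) = 14
A_4→A_1: (-2)(2) − (-3)(3) = 5
Σ = 14
Area = |Σ|/2 = 7.
Net area = 36.5 − 7 = 29.5.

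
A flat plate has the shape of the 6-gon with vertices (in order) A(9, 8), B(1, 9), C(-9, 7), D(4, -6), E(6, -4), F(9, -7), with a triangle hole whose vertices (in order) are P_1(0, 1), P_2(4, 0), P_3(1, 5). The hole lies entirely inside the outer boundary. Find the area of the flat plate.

159.5

Outer boundary:
Apply Gauss's area formula: 2A = Σ (x_i·y_{i+1} − x_{i+1}·y_i), indices taken mod 6.
Σ = (73) + (88) + (26) + (20) + (-6) + (135) = 336
Area = |Σ|/2 = 168.
Hole:
Apply the surveyor's formula: 2A = Σ (x_i·y_{i+1} − x_{i+1}·y_i), indices taken mod 3.
Cross-terms: -4, 20, 1  ⇒  Σ = 17
Area = |Σ|/2 = 8.5.
Net area = 168 − 8.5 = 159.5.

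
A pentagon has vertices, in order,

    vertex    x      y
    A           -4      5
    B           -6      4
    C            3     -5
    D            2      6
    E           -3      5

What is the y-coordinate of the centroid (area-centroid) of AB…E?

494/279

Apply Gauss's area formula. First the cross-terms c_i = x_i·y_{i+1} − x_{i+1}·y_i:
  14, 18, 28, 28, 5  ⇒  2A = 93, A = 46.5.
Then Σ (y_i + y_{i+1})·c_i = 494, so ȳ = 494 / (6·46.5) = 494/279.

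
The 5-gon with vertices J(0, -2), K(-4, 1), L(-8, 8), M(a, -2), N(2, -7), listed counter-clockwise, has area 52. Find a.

Write out the shoelace sum; only the two edges meeting at M involve a:
2·Area = [((-8)·(-2) − a·8) + (a·(-7) − 2·(-2))] + -36
       = -15·a + -16 = 104
⇒ a = -8.

-8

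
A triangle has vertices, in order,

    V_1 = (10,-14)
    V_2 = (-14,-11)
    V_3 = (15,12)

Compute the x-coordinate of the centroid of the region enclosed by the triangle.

11/3

Apply the surveyor's formula. First the cross-terms c_i = x_i·y_{i+1} − x_{i+1}·y_i:
  -306, -3, -330  ⇒  2A = -639, A = -319.5.
Then Σ (x_i + x_{i+1})·c_i = -7029, so x̄ = -7029 / (6·(-319.5)) = 11/3.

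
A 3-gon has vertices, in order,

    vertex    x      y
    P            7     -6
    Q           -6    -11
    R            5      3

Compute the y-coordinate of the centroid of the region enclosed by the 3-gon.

Apply Gauss's area formula. First the cross-terms c_i = x_i·y_{i+1} − x_{i+1}·y_i:
  -113, 37, -51  ⇒  2A = -127, A = -63.5.
Then Σ (y_i + y_{i+1})·c_i = 1778, so ȳ = 1778 / (6·(-63.5)) = -14/3.

-14/3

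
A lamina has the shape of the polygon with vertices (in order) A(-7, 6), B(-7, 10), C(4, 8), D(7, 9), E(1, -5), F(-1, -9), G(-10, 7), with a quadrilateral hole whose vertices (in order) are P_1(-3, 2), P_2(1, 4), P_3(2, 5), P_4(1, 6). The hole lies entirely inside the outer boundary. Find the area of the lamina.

150

Outer boundary:
Apply the shoelace formula: 2A = Σ (x_i·y_{i+1} − x_{i+1}·y_i), indices taken mod 7.
Cross-terms: -28, -96, -20, -44, -14, -97, -11  ⇒  Σ = -310
Area = |Σ|/2 = 155.
Hole:
Apply Gauss's area formula: 2A = Σ (x_i·y_{i+1} − x_{i+1}·y_i), indices taken mod 4.
P_1→P_2: (-3)(4) − (1)(2) = -14
P_2→P_3: (1)(5) − (2)(4) = -3
P_3→P_4: (2)(6) − (1)(5) = 7
P_4→P_1: (1)(2) − (-3)(6) = 20
Σ = 10
Area = |Σ|/2 = 5.
Net area = 155 − 5 = 150.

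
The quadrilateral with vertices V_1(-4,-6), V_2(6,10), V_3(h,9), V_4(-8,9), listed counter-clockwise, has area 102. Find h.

2

Write out the shoelace sum; only the two edges meeting at V_3 involve h:
2·Area = [(6·9 − h·10) + (h·9 − (-8)·9)] + 80
       = -1·h + 206 = 204
⇒ h = 2.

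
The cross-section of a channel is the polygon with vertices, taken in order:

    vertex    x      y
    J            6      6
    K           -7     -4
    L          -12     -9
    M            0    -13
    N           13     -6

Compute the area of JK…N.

236

Apply Gauss's area formula: 2A = Σ (x_i·y_{i+1} − x_{i+1}·y_i), indices taken mod 5.
Σ = (18) + (15) + (156) + (169) + (114) = 472
Area = |Σ|/2 = 236.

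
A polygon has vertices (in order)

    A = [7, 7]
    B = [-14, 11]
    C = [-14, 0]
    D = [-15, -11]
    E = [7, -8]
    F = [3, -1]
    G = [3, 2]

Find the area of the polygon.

Σ = (175) + (154) + (154) + (197) + (17) + (9) + (7) = 713
Area = |Σ|/2 = 356.5.

356.5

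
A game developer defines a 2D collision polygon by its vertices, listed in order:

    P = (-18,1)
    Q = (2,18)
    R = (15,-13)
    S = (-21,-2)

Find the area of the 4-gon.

491

Σ = (-326) + (-296) + (-303) + (-57) = -982
Area = |Σ|/2 = 491.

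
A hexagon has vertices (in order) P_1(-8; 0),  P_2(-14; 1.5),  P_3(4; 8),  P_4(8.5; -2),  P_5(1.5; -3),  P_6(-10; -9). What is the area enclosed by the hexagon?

172

Cross-terms: -12, -118, -76, -22.5, -43.5, -72  ⇒  Σ = -344
Area = |Σ|/2 = 172.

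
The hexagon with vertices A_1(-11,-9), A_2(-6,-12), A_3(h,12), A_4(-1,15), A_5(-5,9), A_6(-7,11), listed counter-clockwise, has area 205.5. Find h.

Write out the shoelace sum; only the two edges meeting at A_3 involve h:
2·Area = [((-6)·12 − h·(-12)) + (h·15 − (-1)·12)] + 336
       = 27·h + 276 = 411
⇒ h = 5.

5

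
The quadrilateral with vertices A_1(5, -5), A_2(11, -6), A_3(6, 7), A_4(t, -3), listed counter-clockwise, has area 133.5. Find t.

-11

The doubled signed area Σ (x_i y_{i+1} − x_{i+1} y_i) is linear in t.
With t=0 it equals 135; the coefficient of t is -12 (from the two edges through A_4).
So -12·t + 135 = 2·133.5 = 267 ⇒ t = -11.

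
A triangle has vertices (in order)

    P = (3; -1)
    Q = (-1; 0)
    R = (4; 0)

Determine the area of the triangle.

P→Q: (3)(0) − (-1)(-1) = -1
Q→R: (-1)(0) − (4)(0) = 0
R→P: (4)(-1) − (3)(0) = -4
Σ = -5
Area = |Σ|/2 = 2.5.

2.5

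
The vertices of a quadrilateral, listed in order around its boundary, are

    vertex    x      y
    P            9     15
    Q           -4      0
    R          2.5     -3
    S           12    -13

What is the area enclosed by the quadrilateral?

186.25

Apply Gauss's area formula: 2A = Σ (x_i·y_{i+1} − x_{i+1}·y_i), indices taken mod 4.
Σ = (60) + (12) + (3.5) + (297) = 372.5
Area = |Σ|/2 = 186.25.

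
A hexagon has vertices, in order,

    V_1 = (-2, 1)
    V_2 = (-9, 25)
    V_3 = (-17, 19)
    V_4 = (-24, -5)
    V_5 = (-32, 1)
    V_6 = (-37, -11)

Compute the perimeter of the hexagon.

|V_1V_2| = √((-7)² + (24)²) = √625 = 25
|V_2V_3| = √((-8)² + (-6)²) = √100 = 10
|V_3V_4| = √((-7)² + (-24)²) = √625 = 25
|V_4V_5| = √((-8)² + (6)²) = √100 = 10
|V_5V_6| = √((-5)² + (-12)²) = √169 = 13
|V_6V_1| = √((35)² + (12)²) = √1369 = 37
Perimeter = 25 + 10 + 25 + 10 + 13 + 37 = 120.

120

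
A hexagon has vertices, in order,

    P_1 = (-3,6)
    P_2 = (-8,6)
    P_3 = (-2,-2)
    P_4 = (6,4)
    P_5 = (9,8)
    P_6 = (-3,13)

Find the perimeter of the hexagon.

|P_1P_2| = √((-5)² + (0)²) = √25 = 5
|P_2P_3| = √((6)² + (-8)²) = √100 = 10
|P_3P_4| = √((8)² + (6)²) = √100 = 10
|P_4P_5| = √((3)² + (4)²) = √25 = 5
|P_5P_6| = √((-12)² + (5)²) = √169 = 13
|P_6P_1| = √((0)² + (-7)²) = √49 = 7
Perimeter = 5 + 10 + 10 + 5 + 13 + 7 = 50.

50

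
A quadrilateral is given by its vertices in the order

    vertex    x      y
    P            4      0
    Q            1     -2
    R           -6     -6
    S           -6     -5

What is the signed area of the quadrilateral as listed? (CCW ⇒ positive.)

-6

Apply the shoelace formula: 2A = Σ (x_i·y_{i+1} − x_{i+1}·y_i), indices taken mod 4.
Σ = (-8) + (-18) + (-6) + (20) = -12
Signed area = Σ/2 = -6 (negative ⇒ clockwise traversal).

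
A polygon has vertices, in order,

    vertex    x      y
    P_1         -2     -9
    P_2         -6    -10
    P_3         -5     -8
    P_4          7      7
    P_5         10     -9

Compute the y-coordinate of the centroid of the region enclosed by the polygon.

Apply the shoelace formula. First the cross-terms c_i = x_i·y_{i+1} − x_{i+1}·y_i:
  -34, -2, 21, -133, -108  ⇒  2A = -256, A = -128.
Then Σ (y_i + y_{i+1})·c_i = 2871, so ȳ = 2871 / (6·(-128)) = -3.73828125.

-3.73828125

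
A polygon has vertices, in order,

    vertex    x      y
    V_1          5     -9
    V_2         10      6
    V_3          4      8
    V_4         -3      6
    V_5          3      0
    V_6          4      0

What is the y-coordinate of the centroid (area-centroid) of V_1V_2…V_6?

656/255

Apply the shoelace (surveyor's) formula. First the cross-terms c_i = x_i·y_{i+1} − x_{i+1}·y_i:
  120, 56, 48, -18, 0, -36  ⇒  2A = 170, A = 85.
Then Σ (y_i + y_{i+1})·c_i = 1312, so ȳ = 1312 / (6·85) = 656/255.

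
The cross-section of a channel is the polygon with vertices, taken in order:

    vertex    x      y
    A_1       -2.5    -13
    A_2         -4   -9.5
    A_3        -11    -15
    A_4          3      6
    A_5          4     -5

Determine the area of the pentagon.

98.625

Cross-terms: -28.25, -44.5, -21, -39, -64.5  ⇒  Σ = -197.25
Area = |Σ|/2 = 98.625.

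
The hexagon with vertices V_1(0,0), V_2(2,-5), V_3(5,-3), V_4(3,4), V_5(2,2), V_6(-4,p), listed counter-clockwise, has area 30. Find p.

3

Write out the shoelace sum; only the two edges meeting at V_6 involve p:
2·Area = [(2·p − (-4)·2) + ((-4)·0 − 0·p)] + 46
       = 2·p + 54 = 60
⇒ p = 3.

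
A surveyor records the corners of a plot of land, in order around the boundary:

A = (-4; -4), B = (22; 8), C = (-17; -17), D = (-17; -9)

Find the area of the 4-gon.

Σ = (56) + (-238) + (-136) + (32) = -286
Area = |Σ|/2 = 143.

143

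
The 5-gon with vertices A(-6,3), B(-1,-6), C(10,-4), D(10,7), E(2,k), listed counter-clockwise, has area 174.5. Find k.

9

Write out the shoelace sum; only the two edges meeting at E involve k:
2·Area = [(10·k − 2·7) + (2·3 − (-6)·k)] + 213
       = 16·k + 205 = 349
⇒ k = 9.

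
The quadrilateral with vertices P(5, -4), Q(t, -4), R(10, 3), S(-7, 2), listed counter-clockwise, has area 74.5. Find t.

10

The doubled signed area Σ (x_i y_{i+1} − x_{i+1} y_i) is linear in t.
With t=0 it equals 79; the coefficient of t is 7 (from the two edges through Q).
So 7·t + 79 = 2·74.5 = 149 ⇒ t = 10.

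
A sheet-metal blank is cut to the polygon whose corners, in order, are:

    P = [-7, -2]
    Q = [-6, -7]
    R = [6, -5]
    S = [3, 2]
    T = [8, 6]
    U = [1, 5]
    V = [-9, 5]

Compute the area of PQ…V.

137.5

Apply the shoelace formula: 2A = Σ (x_i·y_{i+1} − x_{i+1}·y_i), indices taken mod 7.
P→Q: (-7)(-7) − (-6)(-2) = 37
Q→R: (-6)(-5) − (6)(-7) = 72
R→S: (6)(2) − (3)(-5) = 27
S→T: (3)(6) − (8)(2) = 2
T→U: (8)(5) − (1)(6) = 34
U→V: (1)(5) − (-9)(5) = 50
V→P: (-9)(-2) − (-7)(5) = 53
Σ = 275
Area = |Σ|/2 = 137.5.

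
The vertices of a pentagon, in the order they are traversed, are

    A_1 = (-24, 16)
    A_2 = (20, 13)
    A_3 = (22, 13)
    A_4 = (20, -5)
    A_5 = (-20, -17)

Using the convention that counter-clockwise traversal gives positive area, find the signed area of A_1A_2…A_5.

Cross-terms: -632, -26, -370, -440, -728  ⇒  Σ = -2196
Signed area = Σ/2 = -1098 (negative ⇒ clockwise traversal).

-1098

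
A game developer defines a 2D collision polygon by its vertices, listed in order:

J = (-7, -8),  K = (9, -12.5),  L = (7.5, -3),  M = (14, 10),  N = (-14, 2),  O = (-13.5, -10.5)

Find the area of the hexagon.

359.875

Apply the shoelace formula: 2A = Σ (x_i·y_{i+1} − x_{i+1}·y_i), indices taken mod 6.
Cross-terms: 159.5, 66.75, 117, 168, 174, 34.5  ⇒  Σ = 719.75
Area = |Σ|/2 = 359.875.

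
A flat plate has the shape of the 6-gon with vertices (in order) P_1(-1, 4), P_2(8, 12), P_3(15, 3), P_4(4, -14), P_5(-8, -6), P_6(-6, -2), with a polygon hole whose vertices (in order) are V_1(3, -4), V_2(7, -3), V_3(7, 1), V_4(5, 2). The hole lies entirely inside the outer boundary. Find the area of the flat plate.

Outer boundary:
Σ = (-44) + (-156) + (-222) + (-136) + (-20) + (-26) = -604
Area = |Σ|/2 = 302.
Hole:
Apply the surveyor's formula: 2A = Σ (x_i·y_{i+1} − x_{i+1}·y_i), indices taken mod 4.
Σ = (19) + (28) + (9) + (-26) = 30
Area = |Σ|/2 = 15.
Net area = 302 − 15 = 287.

287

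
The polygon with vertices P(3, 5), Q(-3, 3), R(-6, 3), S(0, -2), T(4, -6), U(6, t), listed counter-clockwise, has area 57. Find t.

Write out the shoelace sum; only the two edges meeting at U involve t:
2·Area = [(4·t − 6·(-6)) + (6·5 − 3·t)] + 53
       = 1·t + 119 = 114
⇒ t = -5.

-5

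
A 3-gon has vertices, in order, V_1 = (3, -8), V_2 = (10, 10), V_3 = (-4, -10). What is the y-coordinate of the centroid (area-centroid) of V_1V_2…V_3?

Apply the surveyor's formula. First the cross-terms c_i = x_i·y_{i+1} − x_{i+1}·y_i:
  110, -60, 62  ⇒  2A = 112, A = 56.
Then Σ (y_i + y_{i+1})·c_i = -896, so ȳ = -896 / (6·56) = -8/3.

-8/3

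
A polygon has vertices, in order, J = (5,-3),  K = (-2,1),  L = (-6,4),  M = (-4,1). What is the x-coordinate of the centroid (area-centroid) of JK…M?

-40/21

Apply the surveyor's formula. First the cross-terms c_i = x_i·y_{i+1} − x_{i+1}·y_i:
  -1, -2, 10, 7  ⇒  2A = 14, A = 7.
Then Σ (x_i + x_{i+1})·c_i = -80, so x̄ = -80 / (6·7) = -40/21.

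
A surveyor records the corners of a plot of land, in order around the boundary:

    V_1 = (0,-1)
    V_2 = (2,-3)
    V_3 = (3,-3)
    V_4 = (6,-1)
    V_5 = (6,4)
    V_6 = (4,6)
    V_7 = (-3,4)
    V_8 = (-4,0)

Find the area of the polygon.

Apply the shoelace (surveyor's) formula: 2A = Σ (x_i·y_{i+1} − x_{i+1}·y_i), indices taken mod 8.
Σ = (2) + (3) + (15) + (30) + (20) + (34) + (16) + (4) = 124
Area = |Σ|/2 = 62.

62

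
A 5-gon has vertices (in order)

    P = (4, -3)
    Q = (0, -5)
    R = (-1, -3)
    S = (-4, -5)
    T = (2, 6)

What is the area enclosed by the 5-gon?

Apply Gauss's area formula: 2A = Σ (x_i·y_{i+1} − x_{i+1}·y_i), indices taken mod 5.
P→Q: (4)(-5) − (0)(-3) = -20
Q→R: (0)(-3) − (-1)(-5) = -5
R→S: (-1)(-5) − (-4)(-3) = -7
S→T: (-4)(6) − (2)(-5) = -14
T→P: (2)(-3) − (4)(6) = -30
Σ = -76
Area = |Σ|/2 = 38.

38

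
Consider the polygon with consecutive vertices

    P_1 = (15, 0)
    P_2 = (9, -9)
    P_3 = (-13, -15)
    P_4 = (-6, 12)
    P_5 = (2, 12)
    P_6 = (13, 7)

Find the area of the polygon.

Apply the shoelace formula: 2A = Σ (x_i·y_{i+1} − x_{i+1}·y_i), indices taken mod 6.
Σ = (-135) + (-252) + (-246) + (-96) + (-142) + (-105) = -976
Area = |Σ|/2 = 488.

488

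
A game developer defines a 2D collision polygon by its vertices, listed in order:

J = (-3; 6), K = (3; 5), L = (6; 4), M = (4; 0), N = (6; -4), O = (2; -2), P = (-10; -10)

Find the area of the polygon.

108.5

J→K: (-3)(5) − (3)(6) = -33
K→L: (3)(4) − (6)(5) = -18
L→M: (6)(0) − (4)(4) = -16
M→N: (4)(-4) − (6)(0) = -16
N→O: (6)(-2) − (2)(-4) = -4
O→P: (2)(-10) − (-10)(-2) = -40
P→J: (-10)(6) − (-3)(-10) = -90
Σ = -217
Area = |Σ|/2 = 108.5.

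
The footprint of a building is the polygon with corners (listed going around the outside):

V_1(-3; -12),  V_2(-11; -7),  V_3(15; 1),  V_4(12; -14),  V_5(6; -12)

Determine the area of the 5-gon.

203.5

Apply Gauss's area formula: 2A = Σ (x_i·y_{i+1} − x_{i+1}·y_i), indices taken mod 5.
Σ = (-111) + (94) + (-222) + (-60) + (-108) = -407
Area = |Σ|/2 = 203.5.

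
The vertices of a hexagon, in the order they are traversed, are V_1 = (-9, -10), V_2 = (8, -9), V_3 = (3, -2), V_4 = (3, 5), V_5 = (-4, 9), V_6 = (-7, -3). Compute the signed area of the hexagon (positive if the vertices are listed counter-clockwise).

179

Apply the shoelace formula: 2A = Σ (x_i·y_{i+1} − x_{i+1}·y_i), indices taken mod 6.
V_1→V_2: (-9)(-9) − (8)(-10) = 161
V_2→V_3: (8)(-2) − (3)(-9) = 11
V_3→V_4: (3)(5) − (3)(-2) = 21
V_4→V_5: (3)(9) − (-4)(5) = 47
V_5→V_6: (-4)(-3) − (-7)(9) = 75
V_6→V_1: (-7)(-10) − (-9)(-3) = 43
Σ = 358
Signed area = Σ/2 = 179 (positive ⇒ counter-clockwise traversal).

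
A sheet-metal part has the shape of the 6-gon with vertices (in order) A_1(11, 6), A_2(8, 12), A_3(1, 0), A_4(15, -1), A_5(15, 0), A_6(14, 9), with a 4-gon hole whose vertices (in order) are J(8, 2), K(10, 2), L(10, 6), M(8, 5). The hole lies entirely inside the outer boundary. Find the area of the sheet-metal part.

96

Outer boundary:
Cross-terms: 84, -12, -1, 15, 135, -15  ⇒  Σ = 206
Area = |Σ|/2 = 103.
Hole:
Apply the surveyor's formula: 2A = Σ (x_i·y_{i+1} − x_{i+1}·y_i), indices taken mod 4.
Σ = (-4) + (40) + (2) + (-24) = 14
Area = |Σ|/2 = 7.
Net area = 103 − 7 = 96.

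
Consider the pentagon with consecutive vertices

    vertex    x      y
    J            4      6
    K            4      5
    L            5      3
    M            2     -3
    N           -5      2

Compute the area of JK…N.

Apply Gauss's area formula: 2A = Σ (x_i·y_{i+1} − x_{i+1}·y_i), indices taken mod 5.
Σ = (-4) + (-13) + (-21) + (-11) + (-38) = -87
Area = |Σ|/2 = 43.5.

43.5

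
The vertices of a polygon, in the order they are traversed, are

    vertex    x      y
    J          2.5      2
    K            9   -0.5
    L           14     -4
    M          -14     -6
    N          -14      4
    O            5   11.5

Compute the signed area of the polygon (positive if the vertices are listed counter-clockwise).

-264

Σ = (-19.25) + (-29) + (-140) + (-140) + (-181) + (-18.75) = -528
Signed area = Σ/2 = -264 (negative ⇒ clockwise traversal).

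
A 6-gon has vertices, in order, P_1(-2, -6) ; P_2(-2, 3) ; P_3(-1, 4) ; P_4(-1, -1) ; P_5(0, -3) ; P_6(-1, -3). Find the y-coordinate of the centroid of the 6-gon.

Apply Gauss's area formula. First the cross-terms c_i = x_i·y_{i+1} − x_{i+1}·y_i:
  -18, -5, 5, 3, -3, 0  ⇒  2A = -18, A = -9.
Then Σ (y_i + y_{i+1})·c_i = 40, so ȳ = 40 / (6·(-9)) = -20/27.

-20/27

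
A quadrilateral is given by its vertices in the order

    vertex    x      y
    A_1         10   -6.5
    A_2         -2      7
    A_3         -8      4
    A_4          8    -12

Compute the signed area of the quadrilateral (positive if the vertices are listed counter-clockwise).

118.5

Σ = (57) + (48) + (64) + (68) = 237
Signed area = Σ/2 = 118.5 (positive ⇒ counter-clockwise traversal).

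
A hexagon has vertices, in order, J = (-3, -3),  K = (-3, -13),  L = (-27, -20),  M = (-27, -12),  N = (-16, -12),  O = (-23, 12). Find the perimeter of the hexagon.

104

|JK| = √((0)² + (-10)²) = √100 = 10
|KL| = √((-24)² + (-7)²) = √625 = 25
|LM| = √((0)² + (8)²) = √64 = 8
|MN| = √((11)² + (0)²) = √121 = 11
|NO| = √((-7)² + (24)²) = √625 = 25
|OJ| = √((20)² + (-15)²) = √625 = 25
Perimeter = 10 + 25 + 8 + 11 + 25 + 25 = 104.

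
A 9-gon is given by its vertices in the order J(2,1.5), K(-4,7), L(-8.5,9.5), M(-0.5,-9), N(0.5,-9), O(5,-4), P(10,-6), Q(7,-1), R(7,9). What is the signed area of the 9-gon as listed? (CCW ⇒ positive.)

139.625

Apply the surveyor's formula: 2A = Σ (x_i·y_{i+1} − x_{i+1}·y_i), indices taken mod 9.
Σ = (20) + (21.5) + (81.25) + (9) + (43) + (10) + (32) + (70) + (-7.5) = 279.25
Signed area = Σ/2 = 139.625 (positive ⇒ counter-clockwise traversal).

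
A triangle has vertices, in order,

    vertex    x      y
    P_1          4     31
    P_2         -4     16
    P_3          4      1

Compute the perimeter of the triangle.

|P_1P_2| = √((-8)² + (-15)²) = √289 = 17
|P_2P_3| = √((8)² + (-15)²) = √289 = 17
|P_3P_1| = √((0)² + (30)²) = √900 = 30
Perimeter = 17 + 17 + 30 = 64.

64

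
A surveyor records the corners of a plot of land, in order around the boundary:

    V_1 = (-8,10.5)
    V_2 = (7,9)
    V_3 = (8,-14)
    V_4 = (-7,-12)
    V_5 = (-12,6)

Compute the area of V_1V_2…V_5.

Cross-terms: -145.5, -170, -194, -186, -78  ⇒  Σ = -773.5
Area = |Σ|/2 = 386.75.

386.75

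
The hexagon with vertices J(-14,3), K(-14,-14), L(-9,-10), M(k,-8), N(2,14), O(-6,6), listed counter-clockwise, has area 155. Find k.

Write out the shoelace sum; only the two edges meeting at M involve k:
2·Area = [((-9)·(-8) − k·(-10)) + (k·14 − 2·(-8))] + 414
       = 24·k + 502 = 310
⇒ k = -8.

-8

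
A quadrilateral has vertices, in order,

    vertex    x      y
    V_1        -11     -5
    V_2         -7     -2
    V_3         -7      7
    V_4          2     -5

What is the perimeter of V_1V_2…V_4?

|V_1V_2| = √((4)² + (3)²) = √25 = 5
|V_2V_3| = √((0)² + (9)²) = √81 = 9
|V_3V_4| = √((9)² + (-12)²) = √225 = 15
|V_4V_1| = √((-13)² + (0)²) = √169 = 13
Perimeter = 5 + 9 + 15 + 13 = 42.

42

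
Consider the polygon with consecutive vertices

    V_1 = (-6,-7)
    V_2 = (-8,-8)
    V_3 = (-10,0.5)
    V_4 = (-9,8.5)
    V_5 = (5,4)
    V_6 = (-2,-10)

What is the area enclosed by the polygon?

Apply the shoelace (surveyor's) formula: 2A = Σ (x_i·y_{i+1} − x_{i+1}·y_i), indices taken mod 6.
Σ = (-8) + (-84) + (-80.5) + (-78.5) + (-42) + (-46) = -339
Area = |Σ|/2 = 169.5.

169.5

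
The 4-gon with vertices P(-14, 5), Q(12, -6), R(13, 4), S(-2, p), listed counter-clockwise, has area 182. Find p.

8

Write out the shoelace sum; only the two edges meeting at S involve p:
2·Area = [(13·p − (-2)·4) + ((-2)·5 − (-14)·p)] + 150
       = 27·p + 148 = 364
⇒ p = 8.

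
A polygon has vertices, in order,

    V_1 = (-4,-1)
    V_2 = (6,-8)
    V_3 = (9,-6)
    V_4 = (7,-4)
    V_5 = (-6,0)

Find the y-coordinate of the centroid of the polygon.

-136/31

Apply the surveyor's formula. First the cross-terms c_i = x_i·y_{i+1} − x_{i+1}·y_i:
  38, 36, 6, -24, 6  ⇒  2A = 62, A = 31.
Then Σ (y_i + y_{i+1})·c_i = -816, so ȳ = -816 / (6·31) = -136/31.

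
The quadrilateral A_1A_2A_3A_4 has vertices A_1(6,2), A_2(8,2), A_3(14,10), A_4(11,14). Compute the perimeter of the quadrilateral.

|A_1A_2| = √((2)² + (0)²) = √4 = 2
|A_2A_3| = √((6)² + (8)²) = √100 = 10
|A_3A_4| = √((-3)² + (4)²) = √25 = 5
|A_4A_1| = √((-5)² + (-12)²) = √169 = 13
Perimeter = 2 + 10 + 5 + 13 = 30.

30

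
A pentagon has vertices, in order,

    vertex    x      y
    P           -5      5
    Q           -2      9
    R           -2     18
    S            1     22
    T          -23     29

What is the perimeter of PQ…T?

74

|PQ| = √((3)² + (4)²) = √25 = 5
|QR| = √((0)² + (9)²) = √81 = 9
|RS| = √((3)² + (4)²) = √25 = 5
|ST| = √((-24)² + (7)²) = √625 = 25
|TP| = √((18)² + (-24)²) = √900 = 30
Perimeter = 5 + 9 + 5 + 25 + 30 = 74.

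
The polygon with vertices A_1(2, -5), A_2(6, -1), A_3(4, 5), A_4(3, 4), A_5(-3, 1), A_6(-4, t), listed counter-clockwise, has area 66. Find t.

-6

Write out the shoelace sum; only the two edges meeting at A_6 involve t:
2·Area = [((-3)·t − (-4)·1) + ((-4)·(-5) − 2·t)] + 78
       = -5·t + 102 = 132
⇒ t = -6.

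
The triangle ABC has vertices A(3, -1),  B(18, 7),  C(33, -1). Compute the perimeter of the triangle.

|AB| = √((15)² + (8)²) = √289 = 17
|BC| = √((15)² + (-8)²) = √289 = 17
|CA| = √((-30)² + (0)²) = √900 = 30
Perimeter = 17 + 17 + 30 = 64.

64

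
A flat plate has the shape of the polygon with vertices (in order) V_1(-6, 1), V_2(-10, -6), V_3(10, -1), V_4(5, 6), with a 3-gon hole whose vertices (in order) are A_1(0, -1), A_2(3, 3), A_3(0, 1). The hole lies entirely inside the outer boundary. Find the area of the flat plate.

Outer boundary:
Apply the shoelace (surveyor's) formula: 2A = Σ (x_i·y_{i+1} − x_{i+1}·y_i), indices taken mod 4.
V_1→V_2: (-6)(-6) − (-10)(1) = 46
V_2→V_3: (-10)(-1) − (10)(-6) = 70
V_3→V_4: (10)(6) − (5)(-1) = 65
V_4→V_1: (5)(1) − (-6)(6) = 41
Σ = 222
Area = |Σ|/2 = 111.
Hole:
Σ = (3) + (3) + (0) = 6
Area = |Σ|/2 = 3.
Net area = 111 − 3 = 108.

108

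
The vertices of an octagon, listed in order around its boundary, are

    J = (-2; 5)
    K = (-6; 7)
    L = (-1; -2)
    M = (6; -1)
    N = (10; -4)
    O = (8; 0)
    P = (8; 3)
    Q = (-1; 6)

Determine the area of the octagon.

74

Apply the surveyor's formula: 2A = Σ (x_i·y_{i+1} − x_{i+1}·y_i), indices taken mod 8.
J→K: (-2)(7) − (-6)(5) = 16
K→L: (-6)(-2) − (-1)(7) = 19
L→M: (-1)(-1) − (6)(-2) = 13
M→N: (6)(-4) − (10)(-1) = -14
N→O: (10)(0) − (8)(-4) = 32
O→P: (8)(3) − (8)(0) = 24
P→Q: (8)(6) − (-1)(3) = 51
Q→J: (-1)(5) − (-2)(6) = 7
Σ = 148
Area = |Σ|/2 = 74.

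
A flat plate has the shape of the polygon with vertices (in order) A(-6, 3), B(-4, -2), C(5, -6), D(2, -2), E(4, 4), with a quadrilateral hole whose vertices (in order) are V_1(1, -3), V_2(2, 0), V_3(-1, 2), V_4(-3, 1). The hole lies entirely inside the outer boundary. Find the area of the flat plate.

44.5

Outer boundary:
Σ = (24) + (34) + (2) + (16) + (36) = 112
Area = |Σ|/2 = 56.
Hole:
Apply the shoelace (surveyor's) formula: 2A = Σ (x_i·y_{i+1} − x_{i+1}·y_i), indices taken mod 4.
Σ = (6) + (4) + (5) + (8) = 23
Area = |Σ|/2 = 11.5.
Net area = 56 − 11.5 = 44.5.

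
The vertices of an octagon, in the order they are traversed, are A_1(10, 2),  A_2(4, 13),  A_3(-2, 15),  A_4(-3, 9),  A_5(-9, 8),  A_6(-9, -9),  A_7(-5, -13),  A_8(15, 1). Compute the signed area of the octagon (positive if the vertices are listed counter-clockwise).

363.5

Apply the surveyor's formula: 2A = Σ (x_i·y_{i+1} − x_{i+1}·y_i), indices taken mod 8.
Cross-terms: 122, 86, 27, 57, 153, 72, 190, 20  ⇒  Σ = 727
Signed area = Σ/2 = 363.5 (positive ⇒ counter-clockwise traversal).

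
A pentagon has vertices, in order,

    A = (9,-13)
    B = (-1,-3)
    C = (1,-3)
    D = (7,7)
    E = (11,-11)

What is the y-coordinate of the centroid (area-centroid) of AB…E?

Apply the shoelace (surveyor's) formula. First the cross-terms c_i = x_i·y_{i+1} − x_{i+1}·y_i:
  -40, 6, 28, -154, -44  ⇒  2A = -204, A = -102.
Then Σ (y_i + y_{i+1})·c_i = 2388, so ȳ = 2388 / (6·(-102)) = -199/51.

-199/51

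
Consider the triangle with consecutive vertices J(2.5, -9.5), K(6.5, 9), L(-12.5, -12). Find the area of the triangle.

133.75

Apply the shoelace formula: 2A = Σ (x_i·y_{i+1} − x_{i+1}·y_i), indices taken mod 3.
Σ = (84.25) + (34.5) + (148.75) = 267.5
Area = |Σ|/2 = 133.75.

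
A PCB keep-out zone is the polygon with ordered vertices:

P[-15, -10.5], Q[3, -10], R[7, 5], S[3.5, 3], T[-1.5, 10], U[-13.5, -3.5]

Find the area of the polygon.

Σ = (181.5) + (85) + (3.5) + (39.5) + (140.25) + (89.25) = 539
Area = |Σ|/2 = 269.5.

269.5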